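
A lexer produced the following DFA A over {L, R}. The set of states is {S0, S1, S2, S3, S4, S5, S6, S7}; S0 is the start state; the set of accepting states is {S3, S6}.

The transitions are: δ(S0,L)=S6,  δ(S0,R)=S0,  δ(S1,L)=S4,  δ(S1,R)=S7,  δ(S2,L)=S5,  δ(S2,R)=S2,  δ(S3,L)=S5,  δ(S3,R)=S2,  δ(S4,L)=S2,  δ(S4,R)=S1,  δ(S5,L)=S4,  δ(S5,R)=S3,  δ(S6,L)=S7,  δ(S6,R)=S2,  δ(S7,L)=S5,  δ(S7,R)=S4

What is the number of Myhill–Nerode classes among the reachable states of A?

Every state is reachable, so we keep all 8.
Initial partition by acceptance: {S3,S6} | {S0,S1,S2,S4,S5,S7}.
On input L, block {S0,S1,S2,S4,S5,S7} splits into {S1,S2,S4,S5,S7} and {S0}.
On input R, block {S1,S2,S4,S5,S7} splits into {S1,S2,S4,S7} and {S5}.
Refine {S3,S6} on symbol L: members go to different blocks, giving {S3} and {S6}.
On input L, block {S1,S2,S4,S7} splits into {S1,S4} and {S2,S7}.
Refine {S1,S4} on symbol L: members go to different blocks, giving {S1} and {S4}.
Split {S2,S7} by δ(·,R) → {S2} and {S7}.
No further refinement is possible. Final partition (8 blocks): {S3} | {S1} | {S0} | {S5} | {S6} | {S2} | {S4} | {S7}.

8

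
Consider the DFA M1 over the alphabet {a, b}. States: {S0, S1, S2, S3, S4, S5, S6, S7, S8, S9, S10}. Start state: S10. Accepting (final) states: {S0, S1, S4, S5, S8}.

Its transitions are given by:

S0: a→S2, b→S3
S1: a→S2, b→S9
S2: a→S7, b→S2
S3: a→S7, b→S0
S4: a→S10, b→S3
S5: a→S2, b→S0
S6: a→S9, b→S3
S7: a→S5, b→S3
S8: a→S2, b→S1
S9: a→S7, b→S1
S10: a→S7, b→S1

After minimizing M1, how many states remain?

Reachable states from the start: {S0,S1,S2,S3,S5,S7,S9,S10}. Unreachable: {S4,S6,S8} — drop them.
Start with accepting vs non-accepting: {S0,S1,S5} | {S2,S3,S7,S9,S10}.
On input b, block {S0,S1,S5} splits into {S0,S1} and {S5}.
On input a, block {S2,S3,S7,S9,S10} splits into {S2,S3,S9,S10} and {S7}.
Refine {S2,S3,S9,S10} on symbol b: members go to different blocks, giving {S3,S9,S10} and {S2}.
No further refinement is possible. Final partition (5 blocks): {S0,S1} | {S3,S9,S10} | {S5} | {S7} | {S2}.

5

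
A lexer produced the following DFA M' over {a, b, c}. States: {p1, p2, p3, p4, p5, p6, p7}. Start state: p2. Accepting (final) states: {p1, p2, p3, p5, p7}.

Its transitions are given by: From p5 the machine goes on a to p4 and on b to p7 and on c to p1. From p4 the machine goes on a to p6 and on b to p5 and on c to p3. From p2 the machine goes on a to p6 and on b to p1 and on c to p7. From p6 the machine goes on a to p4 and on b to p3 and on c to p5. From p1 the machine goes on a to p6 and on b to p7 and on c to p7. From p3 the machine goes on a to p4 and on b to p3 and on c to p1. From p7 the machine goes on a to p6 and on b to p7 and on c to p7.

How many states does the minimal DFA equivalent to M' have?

Start with accepting vs non-accepting: {p1,p2,p3,p5,p7} | {p4,p6}.
The partition is now stable with 2 blocks: {p1,p2,p3,p5,p7} | {p4,p6}.

2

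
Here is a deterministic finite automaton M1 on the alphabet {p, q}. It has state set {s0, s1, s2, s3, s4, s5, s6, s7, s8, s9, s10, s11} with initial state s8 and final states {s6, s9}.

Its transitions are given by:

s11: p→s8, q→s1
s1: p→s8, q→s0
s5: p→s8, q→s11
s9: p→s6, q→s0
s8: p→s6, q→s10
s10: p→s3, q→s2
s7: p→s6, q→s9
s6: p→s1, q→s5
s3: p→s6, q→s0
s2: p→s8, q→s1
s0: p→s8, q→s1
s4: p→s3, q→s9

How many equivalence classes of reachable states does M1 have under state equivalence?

3

First remove the unreachable states {s4,s7,s9}; 9 states remain.
P0 = {s6} | {s0,s1,s2,s3,s5,s8,s10,s11}.
Split {s0,s1,s2,s3,s5,s8,s10,s11} by δ(·,p) → {s0,s1,s2,s5,s10,s11} and {s3,s8}.
No further refinement is possible. Final partition (3 blocks): {s6} | {s0,s1,s2,s5,s10,s11} | {s3,s8}.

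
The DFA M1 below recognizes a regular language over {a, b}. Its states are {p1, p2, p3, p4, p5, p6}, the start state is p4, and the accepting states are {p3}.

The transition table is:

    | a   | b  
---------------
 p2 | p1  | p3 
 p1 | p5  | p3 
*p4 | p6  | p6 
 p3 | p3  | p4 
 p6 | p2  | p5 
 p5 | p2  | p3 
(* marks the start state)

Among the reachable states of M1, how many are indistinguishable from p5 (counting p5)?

P0 = {p3} | {p1,p2,p4,p5,p6}.
On input b, block {p1,p2,p4,p5,p6} splits into {p1,p2,p5} and {p4,p6}.
Refine {p4,p6} on symbol a: members go to different blocks, giving {p4} and {p6}.
No further refinement is possible. Final partition (4 blocks): {p3} | {p1,p2,p5} | {p4} | {p6}.
The equivalence class containing p5 is {p1,p2,p5}, of size 3.

3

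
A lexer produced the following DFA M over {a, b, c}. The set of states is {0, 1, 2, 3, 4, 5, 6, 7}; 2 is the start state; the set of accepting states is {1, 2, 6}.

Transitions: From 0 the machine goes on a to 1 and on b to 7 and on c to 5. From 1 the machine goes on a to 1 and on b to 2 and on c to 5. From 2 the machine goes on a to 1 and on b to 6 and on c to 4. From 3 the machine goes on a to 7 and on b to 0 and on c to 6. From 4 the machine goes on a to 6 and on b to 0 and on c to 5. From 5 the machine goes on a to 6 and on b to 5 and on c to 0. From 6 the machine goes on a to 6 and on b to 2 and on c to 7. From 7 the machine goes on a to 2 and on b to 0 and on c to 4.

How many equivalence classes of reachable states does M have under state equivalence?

States {3} cannot be reached from the start state, so discard them.
Initial partition by acceptance: {1,2,6} | {0,4,5,7}.
The partition is now stable with 2 blocks: {1,2,6} | {0,4,5,7}.

2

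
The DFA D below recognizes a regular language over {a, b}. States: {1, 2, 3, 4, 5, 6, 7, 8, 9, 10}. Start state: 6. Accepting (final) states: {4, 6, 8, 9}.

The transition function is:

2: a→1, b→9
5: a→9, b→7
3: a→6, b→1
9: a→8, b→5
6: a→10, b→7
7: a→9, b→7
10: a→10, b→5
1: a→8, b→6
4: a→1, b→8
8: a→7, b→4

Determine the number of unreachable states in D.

Starting at 6 and following transitions, the reachable set is {1, 4, 5, 6, 7, 8, 9, 10}. That leaves 2, 3 unreachable — 2 in total.

2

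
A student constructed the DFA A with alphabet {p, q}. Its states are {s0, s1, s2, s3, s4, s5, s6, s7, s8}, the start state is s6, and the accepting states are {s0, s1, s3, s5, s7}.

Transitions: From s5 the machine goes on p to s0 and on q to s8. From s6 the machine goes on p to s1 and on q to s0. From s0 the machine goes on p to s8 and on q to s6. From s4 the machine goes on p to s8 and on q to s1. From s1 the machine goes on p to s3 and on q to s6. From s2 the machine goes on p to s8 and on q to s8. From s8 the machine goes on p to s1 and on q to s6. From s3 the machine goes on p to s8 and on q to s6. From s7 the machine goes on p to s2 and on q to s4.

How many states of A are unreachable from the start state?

4

BFS from s6 reaches {s0, s1, s3, s6, s8}; the 4 state(s) s2, s4, s5, s7 are never visited.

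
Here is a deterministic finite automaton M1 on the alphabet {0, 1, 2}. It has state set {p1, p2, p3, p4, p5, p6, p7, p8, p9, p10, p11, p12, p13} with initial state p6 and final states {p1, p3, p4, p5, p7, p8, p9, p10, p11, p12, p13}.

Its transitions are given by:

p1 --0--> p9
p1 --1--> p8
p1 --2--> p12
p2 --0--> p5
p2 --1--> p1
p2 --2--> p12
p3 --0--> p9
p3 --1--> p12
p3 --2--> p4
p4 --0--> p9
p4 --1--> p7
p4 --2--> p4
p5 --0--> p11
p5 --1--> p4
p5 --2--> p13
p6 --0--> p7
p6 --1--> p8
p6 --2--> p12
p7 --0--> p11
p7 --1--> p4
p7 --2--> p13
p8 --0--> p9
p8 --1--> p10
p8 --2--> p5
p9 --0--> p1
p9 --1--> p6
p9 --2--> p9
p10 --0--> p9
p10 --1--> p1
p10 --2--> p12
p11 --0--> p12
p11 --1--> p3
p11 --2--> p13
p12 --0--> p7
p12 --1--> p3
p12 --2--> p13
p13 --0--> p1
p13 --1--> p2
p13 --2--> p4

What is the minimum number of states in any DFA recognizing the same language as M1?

6

All states are reachable from the start state.
P0 = {p1,p3,p4,p5,p7,p8,p9,p10,p11,p12,p13} | {p2,p6}.
Split {p1,p3,p4,p5,p7,p8,p9,p10,p11,p12,p13} by δ(·,1) → {p1,p3,p4,p5,p7,p8,p10,p11,p12} and {p9,p13}.
On input 0, block {p1,p3,p4,p5,p7,p8,p10,p11,p12} splits into {p1,p3,p4,p8,p10} and {p5,p7,p11,p12}.
Refine {p1,p3,p4,p8,p10} on symbol 1: members go to different blocks, giving {p1,p8,p10} and {p3,p4}.
Split {p9,p13} by δ(·,2) → {p9} and {p13}.
Stable partition: {p1,p8,p10} | {p2,p6} | {p9} | {p5,p7,p11,p12} | {p3,p4} | {p13} — 6 equivalence classes.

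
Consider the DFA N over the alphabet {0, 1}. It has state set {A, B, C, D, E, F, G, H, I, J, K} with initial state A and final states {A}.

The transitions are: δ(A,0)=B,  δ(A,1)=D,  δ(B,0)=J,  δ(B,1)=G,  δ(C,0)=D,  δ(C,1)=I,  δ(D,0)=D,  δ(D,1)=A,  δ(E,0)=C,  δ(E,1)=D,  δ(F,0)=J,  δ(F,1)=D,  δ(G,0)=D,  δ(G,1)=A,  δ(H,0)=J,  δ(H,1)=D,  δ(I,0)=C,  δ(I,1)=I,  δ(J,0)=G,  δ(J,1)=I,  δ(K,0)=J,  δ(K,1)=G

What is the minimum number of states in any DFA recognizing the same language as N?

5

Reachable states from the start: {A,B,C,D,G,I,J}. Unreachable: {E,F,H,K} — drop them.
Start with accepting vs non-accepting: {A} | {B,C,D,G,I,J}.
On input 1, block {B,C,D,G,I,J} splits into {B,C,I,J} and {D,G}.
On input 0, block {B,C,I,J} splits into {B,I} and {C,J}.
Refine {B,I} on symbol 1: members go to different blocks, giving {B} and {I}.
No further refinement is possible. Final partition (5 blocks): {A} | {B} | {D,G} | {C,J} | {I}.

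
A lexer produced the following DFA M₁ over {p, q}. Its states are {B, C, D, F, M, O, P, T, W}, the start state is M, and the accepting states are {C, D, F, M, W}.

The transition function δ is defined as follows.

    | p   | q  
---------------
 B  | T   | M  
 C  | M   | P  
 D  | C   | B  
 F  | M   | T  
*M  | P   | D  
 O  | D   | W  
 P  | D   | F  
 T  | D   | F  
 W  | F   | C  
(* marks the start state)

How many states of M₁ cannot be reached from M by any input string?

2

BFS from M reaches {B, C, D, F, M, P, T}; the 2 state(s) O, W are never visited.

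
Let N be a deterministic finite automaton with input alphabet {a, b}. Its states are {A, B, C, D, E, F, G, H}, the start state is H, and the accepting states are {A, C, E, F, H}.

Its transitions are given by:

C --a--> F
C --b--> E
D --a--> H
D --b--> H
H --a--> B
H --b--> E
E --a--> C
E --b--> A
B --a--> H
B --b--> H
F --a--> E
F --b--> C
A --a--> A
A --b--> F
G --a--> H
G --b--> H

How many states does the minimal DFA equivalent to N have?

First remove the unreachable states {D,G}; 6 states remain.
P0 = {A,C,E,F,H} | {B}.
On input a, block {A,C,E,F,H} splits into {A,C,E,F} and {H}.
Stable partition: {A,C,E,F} | {B} | {H} — 3 equivalence classes.

3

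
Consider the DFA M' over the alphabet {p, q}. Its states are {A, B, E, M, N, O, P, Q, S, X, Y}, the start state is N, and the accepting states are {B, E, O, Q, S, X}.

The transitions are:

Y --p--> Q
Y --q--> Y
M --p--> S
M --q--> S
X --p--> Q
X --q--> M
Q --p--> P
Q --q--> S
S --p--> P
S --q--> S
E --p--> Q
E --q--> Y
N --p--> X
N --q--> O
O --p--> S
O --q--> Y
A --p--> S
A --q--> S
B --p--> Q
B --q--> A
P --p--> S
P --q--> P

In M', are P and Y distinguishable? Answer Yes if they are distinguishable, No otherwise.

No

First remove the unreachable states {A,B,E}; 8 states remain.
Initial partition by acceptance: {O,Q,S,X} | {M,N,P,Y}.
Refine {O,Q,S,X} on symbol p: members go to different blocks, giving {O,X} and {Q,S}.
On input p, block {M,N,P,Y} splits into {M,P,Y} and {N}.
Split {M,P,Y} by δ(·,q) → {P,Y} and {M}.
Split {O,X} by δ(·,q) → {O} and {X}.
Stable partition: {O} | {P,Y} | {Q,S} | {N} | {M} | {X} — 6 equivalence classes.
P and Y lie in the same block of the stable partition, so they are equivalent — no string distinguishes them.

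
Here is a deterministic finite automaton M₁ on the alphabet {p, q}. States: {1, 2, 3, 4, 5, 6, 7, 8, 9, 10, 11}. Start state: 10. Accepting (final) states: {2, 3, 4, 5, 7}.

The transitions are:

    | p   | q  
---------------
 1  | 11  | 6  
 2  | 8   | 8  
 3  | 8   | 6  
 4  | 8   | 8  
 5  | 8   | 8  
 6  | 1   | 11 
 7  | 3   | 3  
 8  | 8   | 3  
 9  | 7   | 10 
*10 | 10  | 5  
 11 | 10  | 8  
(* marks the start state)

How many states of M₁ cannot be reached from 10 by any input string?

Starting at 10 and following transitions, the reachable set is {1, 3, 5, 6, 8, 10, 11}. That leaves 2, 4, 7, 9 unreachable — 4 in total.

4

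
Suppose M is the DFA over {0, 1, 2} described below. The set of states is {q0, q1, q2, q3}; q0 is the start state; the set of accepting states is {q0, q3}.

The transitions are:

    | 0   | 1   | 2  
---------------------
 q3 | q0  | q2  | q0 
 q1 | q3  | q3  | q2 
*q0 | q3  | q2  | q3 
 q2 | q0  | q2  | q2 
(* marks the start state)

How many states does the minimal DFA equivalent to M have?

States {q1} cannot be reached from the start state, so discard them.
P0 = {q0,q3} | {q2}.
No further refinement is possible. Final partition (2 blocks): {q0,q3} | {q2}.

2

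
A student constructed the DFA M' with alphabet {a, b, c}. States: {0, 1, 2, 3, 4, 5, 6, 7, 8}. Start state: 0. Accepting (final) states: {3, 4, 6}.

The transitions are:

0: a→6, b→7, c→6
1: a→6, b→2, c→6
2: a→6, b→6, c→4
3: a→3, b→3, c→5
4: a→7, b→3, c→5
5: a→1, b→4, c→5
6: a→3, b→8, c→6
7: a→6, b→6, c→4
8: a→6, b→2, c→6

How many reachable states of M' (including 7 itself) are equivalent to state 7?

2

Start with accepting vs non-accepting: {3,4,6} | {0,1,2,5,7,8}.
On input a, block {3,4,6} splits into {3,6} and {4}.
Split {3,6} by δ(·,b) → {3} and {6}.
On input a, block {0,1,2,5,7,8} splits into {0,1,2,7,8} and {5}.
Refine {0,1,2,7,8} on symbol b: members go to different blocks, giving {0,1,8} and {2,7}.
The partition is now stable with 6 blocks: {3} | {0,1,8} | {4} | {6} | {5} | {2,7}.
State 7 belongs to the block {2,7}, which has 2 states.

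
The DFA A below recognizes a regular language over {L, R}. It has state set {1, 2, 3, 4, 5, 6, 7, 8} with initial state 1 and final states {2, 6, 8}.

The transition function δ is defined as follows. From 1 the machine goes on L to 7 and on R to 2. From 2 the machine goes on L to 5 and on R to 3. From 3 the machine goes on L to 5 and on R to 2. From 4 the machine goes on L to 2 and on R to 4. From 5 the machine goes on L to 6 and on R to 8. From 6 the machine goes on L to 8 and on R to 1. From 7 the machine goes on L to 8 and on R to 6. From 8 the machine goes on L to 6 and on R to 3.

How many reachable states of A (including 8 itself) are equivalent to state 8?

First remove the unreachable states {4}; 7 states remain.
P0 = {2,6,8} | {1,3,5,7}.
Split {2,6,8} by δ(·,L) → {6,8} and {2}.
On input L, block {1,3,5,7} splits into {1,3} and {5,7}.
No further refinement is possible. Final partition (4 blocks): {6,8} | {1,3} | {2} | {5,7}.
State 8 belongs to the block {6,8}, which has 2 states.

2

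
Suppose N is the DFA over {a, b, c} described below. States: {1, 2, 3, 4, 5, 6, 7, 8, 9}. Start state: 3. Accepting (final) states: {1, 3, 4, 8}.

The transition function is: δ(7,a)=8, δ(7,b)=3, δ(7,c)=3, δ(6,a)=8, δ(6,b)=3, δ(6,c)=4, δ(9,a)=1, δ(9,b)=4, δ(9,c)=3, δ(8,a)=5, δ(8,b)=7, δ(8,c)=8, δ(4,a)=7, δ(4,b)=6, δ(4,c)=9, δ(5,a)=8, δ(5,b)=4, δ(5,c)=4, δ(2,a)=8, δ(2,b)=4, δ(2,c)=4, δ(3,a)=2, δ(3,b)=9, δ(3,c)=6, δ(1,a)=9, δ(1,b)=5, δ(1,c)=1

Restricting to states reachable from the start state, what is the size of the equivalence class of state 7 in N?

5

Every state is reachable, so we keep all 9.
Initial partition by acceptance: {1,3,4,8} | {2,5,6,7,9}.
Refine {1,3,4,8} on symbol c: members go to different blocks, giving {1,8} and {3,4}.
No further refinement is possible. Final partition (3 blocks): {1,8} | {2,5,6,7,9} | {3,4}.
The equivalence class containing 7 is {2,5,6,7,9}, of size 5.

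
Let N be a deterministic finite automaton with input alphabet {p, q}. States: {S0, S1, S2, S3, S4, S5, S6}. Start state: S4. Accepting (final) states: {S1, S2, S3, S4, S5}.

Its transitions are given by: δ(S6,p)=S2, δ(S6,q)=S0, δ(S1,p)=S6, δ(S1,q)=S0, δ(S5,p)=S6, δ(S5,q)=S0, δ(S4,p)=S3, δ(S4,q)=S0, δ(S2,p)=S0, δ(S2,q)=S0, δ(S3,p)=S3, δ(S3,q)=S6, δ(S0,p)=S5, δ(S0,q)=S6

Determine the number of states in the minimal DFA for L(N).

3

States {S1} cannot be reached from the start state, so discard them.
Start with accepting vs non-accepting: {S2,S3,S4,S5} | {S0,S6}.
Split {S2,S3,S4,S5} by δ(·,p) → {S2,S5} and {S3,S4}.
No further refinement is possible. Final partition (3 blocks): {S2,S5} | {S0,S6} | {S3,S4}.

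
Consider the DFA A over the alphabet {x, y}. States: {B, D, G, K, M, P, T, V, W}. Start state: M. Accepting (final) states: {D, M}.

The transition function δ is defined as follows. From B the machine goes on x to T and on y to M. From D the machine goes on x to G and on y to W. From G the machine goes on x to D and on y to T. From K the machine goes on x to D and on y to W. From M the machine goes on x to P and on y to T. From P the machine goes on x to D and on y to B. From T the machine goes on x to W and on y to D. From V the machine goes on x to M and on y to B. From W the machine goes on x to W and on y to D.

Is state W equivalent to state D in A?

States {K,V} cannot be reached from the start state, so discard them.
Initial partition by acceptance: {D,M} | {B,G,P,T,W}.
On input x, block {B,G,P,T,W} splits into {B,T,W} and {G,P}.
Stable partition: {D,M} | {B,T,W} | {G,P} — 3 equivalence classes.
W and D end up in different blocks, so they are distinguishable. For instance, the string 'ε' is accepted from only D.

No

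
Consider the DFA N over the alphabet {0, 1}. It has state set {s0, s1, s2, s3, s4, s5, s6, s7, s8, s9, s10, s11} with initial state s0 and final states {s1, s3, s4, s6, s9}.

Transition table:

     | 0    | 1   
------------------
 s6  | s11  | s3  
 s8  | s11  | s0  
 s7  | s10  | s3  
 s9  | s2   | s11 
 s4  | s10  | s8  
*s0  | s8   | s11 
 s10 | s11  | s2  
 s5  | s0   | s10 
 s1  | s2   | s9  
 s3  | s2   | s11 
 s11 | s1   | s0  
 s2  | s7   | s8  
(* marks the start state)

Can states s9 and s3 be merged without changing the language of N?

Yes

States {s4,s5,s6} cannot be reached from the start state, so discard them.
Initial partition by acceptance: {s1,s3,s9} | {s0,s2,s7,s8,s10,s11}.
Refine {s1,s3,s9} on symbol 1: members go to different blocks, giving {s3,s9} and {s1}.
Refine {s0,s2,s7,s8,s10,s11} on symbol 0: members go to different blocks, giving {s0,s2,s7,s8,s10} and {s11}.
On input 0, block {s0,s2,s7,s8,s10} splits into {s0,s2,s7} and {s8,s10}.
Split {s0,s2,s7} by δ(·,0) → {s0,s7} and {s2}.
Split {s0,s7} by δ(·,1) → {s0} and {s7}.
Split {s8,s10} by δ(·,1) → {s8} and {s10}.
The partition is now stable with 8 blocks: {s3,s9} | {s0} | {s1} | {s11} | {s8} | {s2} | {s7} | {s10}.
s9 and s3 lie in the same block of the stable partition, so they are equivalent — no string distinguishes them.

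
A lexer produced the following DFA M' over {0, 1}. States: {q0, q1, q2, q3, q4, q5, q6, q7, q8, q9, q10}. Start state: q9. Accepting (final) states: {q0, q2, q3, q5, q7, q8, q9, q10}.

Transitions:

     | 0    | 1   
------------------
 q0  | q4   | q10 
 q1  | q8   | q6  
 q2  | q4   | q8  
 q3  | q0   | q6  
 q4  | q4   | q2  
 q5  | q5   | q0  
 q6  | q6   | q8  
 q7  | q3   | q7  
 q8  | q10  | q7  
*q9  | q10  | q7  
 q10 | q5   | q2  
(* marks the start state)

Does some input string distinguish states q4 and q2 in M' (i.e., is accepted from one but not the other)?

Yes

First remove the unreachable states {q1}; 10 states remain.
Initial partition by acceptance: {q0,q2,q3,q5,q7,q8,q9,q10} | {q4,q6}.
On input 0, block {q0,q2,q3,q5,q7,q8,q9,q10} splits into {q3,q5,q7,q8,q9,q10} and {q0,q2}.
Refine {q3,q5,q7,q8,q9,q10} on symbol 0: members go to different blocks, giving {q5,q7,q8,q9,q10} and {q3}.
Split {q5,q7,q8,q9,q10} by δ(·,0) → {q5,q8,q9,q10} and {q7}.
On input 1, block {q5,q8,q9,q10} splits into {q5,q10} and {q8,q9}.
Split {q4,q6} by δ(·,1) → {q4} and {q6}.
On input 1, block {q0,q2} splits into {q0} and {q2}.
Refine {q5,q10} on symbol 1: members go to different blocks, giving {q5} and {q10}.
The partition is now stable with 9 blocks: {q5} | {q4} | {q0} | {q3} | {q7} | {q8,q9} | {q6} | {q2} | {q10}.
q4 and q2 end up in different blocks, so they are distinguishable. For instance, the string 'ε' is accepted from only q2.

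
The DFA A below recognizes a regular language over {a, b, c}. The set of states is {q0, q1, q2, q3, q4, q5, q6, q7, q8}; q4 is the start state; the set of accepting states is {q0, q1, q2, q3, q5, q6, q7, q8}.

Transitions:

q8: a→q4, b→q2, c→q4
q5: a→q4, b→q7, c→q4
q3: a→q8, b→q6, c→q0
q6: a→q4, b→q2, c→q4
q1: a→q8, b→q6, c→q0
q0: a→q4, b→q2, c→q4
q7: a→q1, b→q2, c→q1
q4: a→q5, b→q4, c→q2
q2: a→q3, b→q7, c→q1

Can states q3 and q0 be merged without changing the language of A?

Every state is reachable, so we keep all 9.
Start with accepting vs non-accepting: {q0,q1,q2,q3,q5,q6,q7,q8} | {q4}.
Split {q0,q1,q2,q3,q5,q6,q7,q8} by δ(·,a) → {q0,q5,q6,q8} and {q1,q2,q3,q7}.
Refine {q1,q2,q3,q7} on symbol a: members go to different blocks, giving {q1,q3} and {q2,q7}.
The partition is now stable with 4 blocks: {q0,q5,q6,q8} | {q4} | {q1,q3} | {q2,q7}.
q3 and q0 end up in different blocks, so they are distinguishable. For instance, the string 'a' is accepted from only q3.

No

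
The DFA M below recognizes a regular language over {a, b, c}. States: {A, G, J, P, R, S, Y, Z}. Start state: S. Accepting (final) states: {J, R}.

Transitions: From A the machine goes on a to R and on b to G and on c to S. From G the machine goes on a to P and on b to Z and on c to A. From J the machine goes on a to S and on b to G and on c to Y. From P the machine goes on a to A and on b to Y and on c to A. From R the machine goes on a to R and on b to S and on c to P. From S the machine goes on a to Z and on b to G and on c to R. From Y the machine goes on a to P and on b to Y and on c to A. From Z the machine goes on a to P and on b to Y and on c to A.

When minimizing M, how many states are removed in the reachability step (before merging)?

BFS from S reaches {A, G, P, R, S, Y, Z}; the 1 state(s) J are never visited.

1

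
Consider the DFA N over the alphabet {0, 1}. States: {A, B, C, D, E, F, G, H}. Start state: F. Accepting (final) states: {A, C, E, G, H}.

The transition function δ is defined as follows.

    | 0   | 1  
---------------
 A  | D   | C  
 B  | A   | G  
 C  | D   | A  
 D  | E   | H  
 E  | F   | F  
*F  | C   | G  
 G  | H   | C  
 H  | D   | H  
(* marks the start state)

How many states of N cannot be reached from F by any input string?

BFS from F reaches {A, C, D, E, F, G, H}; the 1 state(s) B are never visited.

1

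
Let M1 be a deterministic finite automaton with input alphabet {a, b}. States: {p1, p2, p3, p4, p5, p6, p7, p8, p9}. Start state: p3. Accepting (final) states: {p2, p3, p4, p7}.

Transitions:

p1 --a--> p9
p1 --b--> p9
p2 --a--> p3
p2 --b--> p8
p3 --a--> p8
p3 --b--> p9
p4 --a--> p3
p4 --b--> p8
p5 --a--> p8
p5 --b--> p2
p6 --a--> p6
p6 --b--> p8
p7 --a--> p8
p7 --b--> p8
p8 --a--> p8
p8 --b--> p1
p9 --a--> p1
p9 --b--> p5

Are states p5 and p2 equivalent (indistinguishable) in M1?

No

Reachable states from the start: {p1,p2,p3,p5,p8,p9}. Unreachable: {p4,p6,p7} — drop them.
P0 = {p2,p3} | {p1,p5,p8,p9}.
Split {p2,p3} by δ(·,a) → {p2} and {p3}.
Split {p1,p5,p8,p9} by δ(·,b) → {p1,p8,p9} and {p5}.
Split {p1,p8,p9} by δ(·,b) → {p1,p8} and {p9}.
On input a, block {p1,p8} splits into {p1} and {p8}.
The partition is now stable with 6 blocks: {p2} | {p1} | {p3} | {p5} | {p9} | {p8}.
p5 and p2 end up in different blocks, so they are distinguishable. For instance, the string 'ε' is accepted from only p2.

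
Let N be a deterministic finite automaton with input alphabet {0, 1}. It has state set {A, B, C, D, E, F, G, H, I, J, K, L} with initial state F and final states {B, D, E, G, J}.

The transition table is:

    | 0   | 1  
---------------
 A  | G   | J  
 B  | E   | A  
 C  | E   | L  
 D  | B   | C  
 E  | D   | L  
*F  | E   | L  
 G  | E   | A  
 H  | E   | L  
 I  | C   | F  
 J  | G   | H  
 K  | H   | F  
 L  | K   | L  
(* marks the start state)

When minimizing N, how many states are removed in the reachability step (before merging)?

Starting at F and following transitions, the reachable set is {A, B, C, D, E, F, G, H, J, K, L}. That leaves I unreachable — 1 in total.

1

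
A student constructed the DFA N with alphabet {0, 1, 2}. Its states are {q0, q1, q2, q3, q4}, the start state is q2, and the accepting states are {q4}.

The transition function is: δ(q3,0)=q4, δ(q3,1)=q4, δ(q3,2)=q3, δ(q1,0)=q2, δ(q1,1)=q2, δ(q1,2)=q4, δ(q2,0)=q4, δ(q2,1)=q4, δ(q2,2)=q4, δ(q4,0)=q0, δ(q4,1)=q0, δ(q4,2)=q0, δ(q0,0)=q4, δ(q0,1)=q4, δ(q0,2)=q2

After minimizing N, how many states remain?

Reachable states from the start: {q0,q2,q4}. Unreachable: {q1,q3} — drop them.
Start with accepting vs non-accepting: {q4} | {q0,q2}.
On input 2, block {q0,q2} splits into {q0} and {q2}.
The partition is now stable with 3 blocks: {q4} | {q0} | {q2}.

3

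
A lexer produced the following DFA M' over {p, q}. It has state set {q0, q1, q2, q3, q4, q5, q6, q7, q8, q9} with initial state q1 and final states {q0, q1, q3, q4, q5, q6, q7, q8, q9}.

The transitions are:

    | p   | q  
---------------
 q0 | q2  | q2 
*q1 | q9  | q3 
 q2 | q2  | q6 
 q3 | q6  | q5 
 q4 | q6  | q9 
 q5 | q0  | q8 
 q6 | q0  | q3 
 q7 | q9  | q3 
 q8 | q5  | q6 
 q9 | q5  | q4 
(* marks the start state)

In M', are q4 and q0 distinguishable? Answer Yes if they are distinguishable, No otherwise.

Reachable states from the start: {q0,q1,q2,q3,q4,q5,q6,q8,q9}. Unreachable: {q7} — drop them.
Initial partition by acceptance: {q0,q1,q3,q4,q5,q6,q8,q9} | {q2}.
Split {q0,q1,q3,q4,q5,q6,q8,q9} by δ(·,p) → {q1,q3,q4,q5,q6,q8,q9} and {q0}.
On input p, block {q1,q3,q4,q5,q6,q8,q9} splits into {q1,q3,q4,q8,q9} and {q5,q6}.
Split {q1,q3,q4,q8,q9} by δ(·,p) → {q3,q4,q8,q9} and {q1}.
Split {q3,q4,q8,q9} by δ(·,q) → {q3,q8} and {q4,q9}.
Stable partition: {q3,q8} | {q2} | {q0} | {q5,q6} | {q1} | {q4,q9} — 6 equivalence classes.
q4 and q0 end up in different blocks, so they are distinguishable. For instance, the string 'p' is accepted from only q4.

Yes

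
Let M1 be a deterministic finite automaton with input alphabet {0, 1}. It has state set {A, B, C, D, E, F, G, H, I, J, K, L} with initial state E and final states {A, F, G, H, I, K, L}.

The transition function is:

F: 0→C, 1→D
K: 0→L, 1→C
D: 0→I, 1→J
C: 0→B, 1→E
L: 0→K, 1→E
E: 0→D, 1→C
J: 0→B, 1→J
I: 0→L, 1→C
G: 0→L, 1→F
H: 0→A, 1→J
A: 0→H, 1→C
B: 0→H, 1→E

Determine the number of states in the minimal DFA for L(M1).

3

First remove the unreachable states {F,G}; 10 states remain.
Initial partition by acceptance: {A,H,I,K,L} | {B,C,D,E,J}.
Split {B,C,D,E,J} by δ(·,0) → {C,E,J} and {B,D}.
Stable partition: {A,H,I,K,L} | {C,E,J} | {B,D} — 3 equivalence classes.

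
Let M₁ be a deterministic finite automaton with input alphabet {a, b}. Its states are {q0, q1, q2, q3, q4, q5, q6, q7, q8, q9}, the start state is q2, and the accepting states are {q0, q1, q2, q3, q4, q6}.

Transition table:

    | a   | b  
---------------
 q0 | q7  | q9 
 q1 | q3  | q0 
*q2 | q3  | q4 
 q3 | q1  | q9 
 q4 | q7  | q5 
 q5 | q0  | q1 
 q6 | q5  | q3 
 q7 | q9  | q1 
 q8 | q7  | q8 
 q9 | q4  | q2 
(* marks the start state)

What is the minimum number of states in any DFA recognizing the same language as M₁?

States {q6,q8} cannot be reached from the start state, so discard them.
P0 = {q0,q1,q2,q3,q4} | {q5,q7,q9}.
Split {q0,q1,q2,q3,q4} by δ(·,a) → {q1,q2,q3} and {q0,q4}.
Split {q1,q2,q3} by δ(·,b) → {q1,q2} and {q3}.
On input a, block {q5,q7,q9} splits into {q5,q9} and {q7}.
The partition is now stable with 5 blocks: {q1,q2} | {q5,q9} | {q0,q4} | {q3} | {q7}.

5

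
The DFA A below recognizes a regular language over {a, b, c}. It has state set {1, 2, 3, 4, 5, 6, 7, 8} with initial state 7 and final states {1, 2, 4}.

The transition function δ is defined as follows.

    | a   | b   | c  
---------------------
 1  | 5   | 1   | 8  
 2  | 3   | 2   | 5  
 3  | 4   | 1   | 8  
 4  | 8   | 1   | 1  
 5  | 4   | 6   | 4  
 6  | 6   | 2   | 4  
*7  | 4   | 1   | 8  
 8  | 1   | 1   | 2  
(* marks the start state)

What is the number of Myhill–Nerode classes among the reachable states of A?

7

Initial partition by acceptance: {1,2,4} | {3,5,6,7,8}.
Split {1,2,4} by δ(·,c) → {1,2} and {4}.
Split {3,5,6,7,8} by δ(·,a) → {3,5,7} and {6} and {8}.
Split {1,2} by δ(·,c) → {1} and {2}.
Refine {3,5,7} on symbol b: members go to different blocks, giving {3,7} and {5}.
No further refinement is possible. Final partition (7 blocks): {1} | {3,7} | {4} | {6} | {8} | {2} | {5}.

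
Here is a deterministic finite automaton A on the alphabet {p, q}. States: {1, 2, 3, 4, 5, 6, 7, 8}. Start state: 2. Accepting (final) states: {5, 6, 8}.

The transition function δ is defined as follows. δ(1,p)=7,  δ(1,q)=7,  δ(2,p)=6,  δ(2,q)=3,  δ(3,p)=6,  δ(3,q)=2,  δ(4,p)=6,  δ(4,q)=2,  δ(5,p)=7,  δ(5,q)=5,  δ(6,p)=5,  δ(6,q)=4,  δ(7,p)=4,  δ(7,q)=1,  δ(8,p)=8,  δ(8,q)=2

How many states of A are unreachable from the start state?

1

No path from 2 leads to 8; the other 7 states are all reachable.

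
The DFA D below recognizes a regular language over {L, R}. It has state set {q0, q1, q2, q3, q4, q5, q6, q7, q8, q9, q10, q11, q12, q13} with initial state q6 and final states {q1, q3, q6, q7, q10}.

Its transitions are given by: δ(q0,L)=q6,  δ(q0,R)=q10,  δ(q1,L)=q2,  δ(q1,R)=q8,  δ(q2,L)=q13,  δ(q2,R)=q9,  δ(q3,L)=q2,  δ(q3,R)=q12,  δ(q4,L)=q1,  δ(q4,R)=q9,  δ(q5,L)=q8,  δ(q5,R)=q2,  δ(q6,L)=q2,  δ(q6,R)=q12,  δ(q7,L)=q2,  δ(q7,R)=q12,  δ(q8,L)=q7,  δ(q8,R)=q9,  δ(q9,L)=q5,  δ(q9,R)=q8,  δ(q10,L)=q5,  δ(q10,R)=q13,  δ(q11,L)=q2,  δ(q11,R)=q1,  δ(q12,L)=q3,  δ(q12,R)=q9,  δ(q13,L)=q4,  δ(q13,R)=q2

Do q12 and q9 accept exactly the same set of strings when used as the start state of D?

Reachable states from the start: {q1,q2,q3,q4,q5,q6,q7,q8,q9,q12,q13}. Unreachable: {q0,q10,q11} — drop them.
Start with accepting vs non-accepting: {q1,q3,q6,q7} | {q2,q4,q5,q8,q9,q12,q13}.
Split {q2,q4,q5,q8,q9,q12,q13} by δ(·,L) → {q2,q5,q9,q13} and {q4,q8,q12}.
Refine {q2,q5,q9,q13} on symbol L: members go to different blocks, giving {q2,q9} and {q5,q13}.
On input R, block {q2,q9} splits into {q2} and {q9}.
The partition is now stable with 5 blocks: {q1,q3,q6,q7} | {q2} | {q4,q8,q12} | {q5,q13} | {q9}.
q12 and q9 end up in different blocks, so they are distinguishable. For instance, the string 'L' is accepted from only q12.

No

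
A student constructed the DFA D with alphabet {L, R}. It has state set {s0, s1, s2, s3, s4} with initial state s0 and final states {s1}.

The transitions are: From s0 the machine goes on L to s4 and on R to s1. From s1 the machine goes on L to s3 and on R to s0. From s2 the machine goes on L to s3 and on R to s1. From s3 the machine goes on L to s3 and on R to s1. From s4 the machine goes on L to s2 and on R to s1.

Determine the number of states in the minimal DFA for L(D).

2

Every state is reachable, so we keep all 5.
Start with accepting vs non-accepting: {s1} | {s0,s2,s3,s4}.
Stable partition: {s1} | {s0,s2,s3,s4} — 2 equivalence classes.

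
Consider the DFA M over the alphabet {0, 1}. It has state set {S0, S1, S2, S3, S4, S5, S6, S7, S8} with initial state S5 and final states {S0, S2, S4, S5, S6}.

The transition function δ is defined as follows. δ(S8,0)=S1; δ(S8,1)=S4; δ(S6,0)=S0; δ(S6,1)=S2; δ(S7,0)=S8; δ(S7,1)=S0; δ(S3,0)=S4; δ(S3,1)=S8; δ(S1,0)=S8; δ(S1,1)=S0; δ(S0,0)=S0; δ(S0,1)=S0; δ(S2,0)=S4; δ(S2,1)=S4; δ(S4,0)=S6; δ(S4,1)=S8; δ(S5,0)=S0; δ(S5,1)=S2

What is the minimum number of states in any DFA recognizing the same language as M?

6

Reachable states from the start: {S0,S1,S2,S4,S5,S6,S8}. Unreachable: {S3,S7} — drop them.
Initial partition by acceptance: {S0,S2,S4,S5,S6} | {S1,S8}.
On input 1, block {S0,S2,S4,S5,S6} splits into {S0,S2,S5,S6} and {S4}.
Split {S0,S2,S5,S6} by δ(·,0) → {S0,S5,S6} and {S2}.
On input 1, block {S0,S5,S6} splits into {S5,S6} and {S0}.
Split {S1,S8} by δ(·,1) → {S1} and {S8}.
The partition is now stable with 6 blocks: {S5,S6} | {S1} | {S4} | {S2} | {S0} | {S8}.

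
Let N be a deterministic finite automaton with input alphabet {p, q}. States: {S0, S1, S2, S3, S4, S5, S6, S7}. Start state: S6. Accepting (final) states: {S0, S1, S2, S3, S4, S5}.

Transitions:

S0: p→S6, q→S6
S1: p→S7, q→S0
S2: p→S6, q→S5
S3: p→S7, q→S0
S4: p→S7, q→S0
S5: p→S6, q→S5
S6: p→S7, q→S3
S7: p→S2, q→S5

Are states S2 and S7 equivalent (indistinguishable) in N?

States {S1,S4} cannot be reached from the start state, so discard them.
Initial partition by acceptance: {S0,S2,S3,S5} | {S6,S7}.
Split {S0,S2,S3,S5} by δ(·,q) → {S2,S3,S5} and {S0}.
On input q, block {S2,S3,S5} splits into {S2,S5} and {S3}.
Split {S6,S7} by δ(·,p) → {S6} and {S7}.
No further refinement is possible. Final partition (5 blocks): {S2,S5} | {S6} | {S0} | {S3} | {S7}.
S2 and S7 end up in different blocks, so they are distinguishable. For instance, the string 'ε' is accepted from only S2.

No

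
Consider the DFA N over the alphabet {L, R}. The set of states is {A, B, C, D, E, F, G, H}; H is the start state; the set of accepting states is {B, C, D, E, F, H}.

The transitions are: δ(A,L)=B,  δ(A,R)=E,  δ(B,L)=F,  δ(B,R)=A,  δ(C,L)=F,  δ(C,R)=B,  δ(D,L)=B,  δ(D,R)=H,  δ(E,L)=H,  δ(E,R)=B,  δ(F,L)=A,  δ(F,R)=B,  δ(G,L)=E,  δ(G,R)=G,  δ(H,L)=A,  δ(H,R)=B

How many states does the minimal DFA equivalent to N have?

4

States {C,D,G} cannot be reached from the start state, so discard them.
Initial partition by acceptance: {B,E,F,H} | {A}.
Split {B,E,F,H} by δ(·,L) → {B,E} and {F,H}.
Refine {B,E} on symbol R: members go to different blocks, giving {B} and {E}.
The partition is now stable with 4 blocks: {B} | {A} | {F,H} | {E}.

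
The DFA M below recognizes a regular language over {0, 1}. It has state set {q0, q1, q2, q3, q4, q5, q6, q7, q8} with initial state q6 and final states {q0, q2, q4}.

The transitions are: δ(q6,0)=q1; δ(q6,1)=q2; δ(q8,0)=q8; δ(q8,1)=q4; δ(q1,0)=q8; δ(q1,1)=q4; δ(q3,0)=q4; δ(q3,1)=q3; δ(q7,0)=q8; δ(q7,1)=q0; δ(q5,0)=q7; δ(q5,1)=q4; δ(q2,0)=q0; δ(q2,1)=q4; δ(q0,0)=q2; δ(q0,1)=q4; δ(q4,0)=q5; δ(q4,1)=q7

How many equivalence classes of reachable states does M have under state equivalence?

5

Reachable states from the start: {q0,q1,q2,q4,q5,q6,q7,q8}. Unreachable: {q3} — drop them.
P0 = {q0,q2,q4} | {q1,q5,q6,q7,q8}.
On input 0, block {q0,q2,q4} splits into {q0,q2} and {q4}.
Refine {q1,q5,q6,q7,q8} on symbol 1: members go to different blocks, giving {q1,q5,q8} and {q6,q7}.
Split {q1,q5,q8} by δ(·,0) → {q1,q8} and {q5}.
Stable partition: {q0,q2} | {q1,q8} | {q4} | {q6,q7} | {q5} — 5 equivalence classes.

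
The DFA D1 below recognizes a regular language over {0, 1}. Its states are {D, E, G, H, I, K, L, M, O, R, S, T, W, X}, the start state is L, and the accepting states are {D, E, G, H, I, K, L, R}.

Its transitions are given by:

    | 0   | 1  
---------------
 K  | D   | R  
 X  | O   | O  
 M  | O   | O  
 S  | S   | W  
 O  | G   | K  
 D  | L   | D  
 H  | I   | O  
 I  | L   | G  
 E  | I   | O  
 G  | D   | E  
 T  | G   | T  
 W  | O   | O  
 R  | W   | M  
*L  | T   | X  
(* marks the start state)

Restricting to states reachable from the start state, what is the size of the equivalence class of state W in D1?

3

States {H,S} cannot be reached from the start state, so discard them.
Start with accepting vs non-accepting: {D,E,G,I,K,L,R} | {M,O,T,W,X}.
On input 0, block {D,E,G,I,K,L,R} splits into {D,E,G,I,K} and {L,R}.
Refine {D,E,G,I,K} on symbol 0: members go to different blocks, giving {E,G,K} and {D,I}.
On input 1, block {E,G,K} splits into {G} and {K} and {E}.
Split {M,O,T,W,X} by δ(·,0) → {M,W,X} and {O,T}.
On input 0, block {L,R} splits into {L} and {R}.
Refine {D,I} on symbol 1: members go to different blocks, giving {I} and {D}.
Split {O,T} by δ(·,1) → {O} and {T}.
No further refinement is possible. Final partition (10 blocks): {G} | {M,W,X} | {L} | {I} | {K} | {E} | {O} | {R} | {D} | {T}.
State W belongs to the block {M,W,X}, which has 3 states.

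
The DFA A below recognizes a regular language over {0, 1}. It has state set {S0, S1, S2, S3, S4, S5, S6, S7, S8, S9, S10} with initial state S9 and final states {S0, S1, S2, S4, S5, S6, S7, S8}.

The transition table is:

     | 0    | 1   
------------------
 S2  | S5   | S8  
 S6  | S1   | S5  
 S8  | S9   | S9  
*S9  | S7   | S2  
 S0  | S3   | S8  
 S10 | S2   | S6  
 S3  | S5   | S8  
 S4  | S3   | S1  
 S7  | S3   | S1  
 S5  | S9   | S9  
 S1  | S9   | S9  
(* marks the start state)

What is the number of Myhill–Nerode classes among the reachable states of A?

First remove the unreachable states {S0,S4,S6,S10}; 7 states remain.
Start with accepting vs non-accepting: {S1,S2,S5,S7,S8} | {S3,S9}.
Split {S1,S2,S5,S7,S8} by δ(·,0) → {S1,S5,S7,S8} and {S2}.
Refine {S1,S5,S7,S8} on symbol 1: members go to different blocks, giving {S1,S5,S8} and {S7}.
Refine {S3,S9} on symbol 0: members go to different blocks, giving {S3} and {S9}.
Stable partition: {S1,S5,S8} | {S3} | {S2} | {S7} | {S9} — 5 equivalence classes.

5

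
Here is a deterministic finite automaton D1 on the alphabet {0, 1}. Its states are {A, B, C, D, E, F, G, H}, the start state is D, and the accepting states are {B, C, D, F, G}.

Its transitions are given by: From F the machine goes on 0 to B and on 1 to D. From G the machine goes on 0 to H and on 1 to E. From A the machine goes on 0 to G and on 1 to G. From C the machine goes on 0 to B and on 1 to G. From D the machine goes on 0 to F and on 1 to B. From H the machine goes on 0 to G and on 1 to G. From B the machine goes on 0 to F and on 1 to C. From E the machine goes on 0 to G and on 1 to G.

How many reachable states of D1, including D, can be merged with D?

1

Reachable states from the start: {B,C,D,E,F,G,H}. Unreachable: {A} — drop them.
Initial partition by acceptance: {B,C,D,F,G} | {E,H}.
Refine {B,C,D,F,G} on symbol 0: members go to different blocks, giving {B,C,D,F} and {G}.
Split {B,C,D,F} by δ(·,1) → {B,D,F} and {C}.
Refine {B,D,F} on symbol 1: members go to different blocks, giving {D,F} and {B}.
Refine {D,F} on symbol 0: members go to different blocks, giving {D} and {F}.
Stable partition: {D} | {E,H} | {G} | {C} | {B} | {F} — 6 equivalence classes.
The equivalence class containing D is {D}, of size 1.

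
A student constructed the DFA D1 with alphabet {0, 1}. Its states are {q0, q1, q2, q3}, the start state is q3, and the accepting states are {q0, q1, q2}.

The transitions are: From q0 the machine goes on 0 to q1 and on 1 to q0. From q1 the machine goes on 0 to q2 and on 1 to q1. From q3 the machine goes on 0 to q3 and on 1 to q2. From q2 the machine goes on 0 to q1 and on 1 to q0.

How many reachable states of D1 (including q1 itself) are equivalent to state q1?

Initial partition by acceptance: {q0,q1,q2} | {q3}.
The partition is now stable with 2 blocks: {q0,q1,q2} | {q3}.
The equivalence class containing q1 is {q0,q1,q2}, of size 3.

3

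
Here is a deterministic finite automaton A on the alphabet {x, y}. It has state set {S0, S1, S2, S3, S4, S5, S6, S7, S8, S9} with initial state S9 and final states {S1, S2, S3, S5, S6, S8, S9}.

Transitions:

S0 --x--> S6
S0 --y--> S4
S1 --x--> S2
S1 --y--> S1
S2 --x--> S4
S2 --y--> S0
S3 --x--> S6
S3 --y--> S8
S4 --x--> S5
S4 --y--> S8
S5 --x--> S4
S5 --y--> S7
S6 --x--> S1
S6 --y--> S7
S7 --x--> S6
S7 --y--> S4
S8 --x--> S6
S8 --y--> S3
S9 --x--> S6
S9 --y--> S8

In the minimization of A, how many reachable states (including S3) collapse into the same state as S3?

Start with accepting vs non-accepting: {S1,S2,S3,S5,S6,S8,S9} | {S0,S4,S7}.
Refine {S1,S2,S3,S5,S6,S8,S9} on symbol x: members go to different blocks, giving {S1,S3,S6,S8,S9} and {S2,S5}.
Refine {S1,S3,S6,S8,S9} on symbol x: members go to different blocks, giving {S3,S6,S8,S9} and {S1}.
Split {S3,S6,S8,S9} by δ(·,x) → {S3,S8,S9} and {S6}.
Refine {S0,S4,S7} on symbol x: members go to different blocks, giving {S0,S7} and {S4}.
Stable partition: {S3,S8,S9} | {S0,S7} | {S2,S5} | {S1} | {S6} | {S4} — 6 equivalence classes.
The equivalence class containing S3 is {S3,S8,S9}, of size 3.

3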